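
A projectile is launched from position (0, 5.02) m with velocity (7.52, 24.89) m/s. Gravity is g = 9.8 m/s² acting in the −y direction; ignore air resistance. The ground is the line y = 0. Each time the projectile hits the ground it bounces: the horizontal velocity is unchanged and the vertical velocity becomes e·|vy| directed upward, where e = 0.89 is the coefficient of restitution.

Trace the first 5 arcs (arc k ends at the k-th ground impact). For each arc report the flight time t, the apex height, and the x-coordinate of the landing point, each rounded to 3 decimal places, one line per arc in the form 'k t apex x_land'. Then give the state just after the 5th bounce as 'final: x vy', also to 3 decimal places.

Arc 1: start y=5.020, vy=24.890 → t=5.274, apex=36.628, x_land=39.659, impact vy=-26.794
  bounce: vy ← 0.89·26.794 = 23.846
Arc 2: start y=0.000, vy=23.846 → t=4.867, apex=29.013, x_land=76.256, impact vy=-23.846
  bounce: vy ← 0.89·23.846 = 21.223
Arc 3: start y=0.000, vy=21.223 → t=4.331, apex=22.981, x_land=108.828, impact vy=-21.223
  bounce: vy ← 0.89·21.223 = 18.889
Arc 4: start y=0.000, vy=18.889 → t=3.855, apex=18.203, x_land=137.816, impact vy=-18.889
  bounce: vy ← 0.89·18.889 = 16.811
Arc 5: start y=0.000, vy=16.811 → t=3.431, apex=14.419, x_land=163.616, impact vy=-16.811
  bounce: vy ← 0.89·16.811 = 14.962

1 5.274 36.628 39.659
2 4.867 29.013 76.256
3 4.331 22.981 108.828
4 3.855 18.203 137.816
5 3.431 14.419 163.616
final: 163.616 14.962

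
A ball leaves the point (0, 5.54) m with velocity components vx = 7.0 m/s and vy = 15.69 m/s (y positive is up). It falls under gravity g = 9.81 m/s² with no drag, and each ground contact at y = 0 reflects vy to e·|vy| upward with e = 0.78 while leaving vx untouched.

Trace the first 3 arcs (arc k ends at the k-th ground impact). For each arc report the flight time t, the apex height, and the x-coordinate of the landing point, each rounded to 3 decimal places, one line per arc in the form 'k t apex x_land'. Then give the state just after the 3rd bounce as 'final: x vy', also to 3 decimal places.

Arc 1: start y=5.540, vy=15.690 → t=3.520, apex=18.087, x_land=24.638, impact vy=-18.838
  bounce: vy ← 0.78·18.838 = 14.694
Arc 2: start y=0.000, vy=14.694 → t=2.996, apex=11.004, x_land=45.607, impact vy=-14.694
  bounce: vy ← 0.78·14.694 = 11.461
Arc 3: start y=0.000, vy=11.461 → t=2.337, apex=6.695, x_land=61.964, impact vy=-11.461
  bounce: vy ← 0.78·11.461 = 8.940

1 3.520 18.087 24.638
2 2.996 11.004 45.607
3 2.337 6.695 61.964
final: 61.964 8.940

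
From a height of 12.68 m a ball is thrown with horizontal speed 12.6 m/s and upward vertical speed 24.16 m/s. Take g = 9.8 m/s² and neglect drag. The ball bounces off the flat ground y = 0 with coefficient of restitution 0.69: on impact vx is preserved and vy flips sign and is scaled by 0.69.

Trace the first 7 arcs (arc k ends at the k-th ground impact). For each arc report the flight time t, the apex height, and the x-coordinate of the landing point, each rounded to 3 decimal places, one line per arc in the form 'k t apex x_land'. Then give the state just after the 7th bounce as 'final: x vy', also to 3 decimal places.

Arc 1: start y=12.680, vy=24.160 → t=5.409, apex=42.461, x_land=68.154, impact vy=-28.848
  bounce: vy ← 0.69·28.848 = 19.905
Arc 2: start y=0.000, vy=19.905 → t=4.062, apex=20.216, x_land=119.339, impact vy=-19.905
  bounce: vy ← 0.69·19.905 = 13.735
Arc 3: start y=0.000, vy=13.735 → t=2.803, apex=9.625, x_land=154.657, impact vy=-13.735
  bounce: vy ← 0.69·13.735 = 9.477
Arc 4: start y=0.000, vy=9.477 → t=1.934, apex=4.582, x_land=179.026, impact vy=-9.477
  bounce: vy ← 0.69·9.477 = 6.539
Arc 5: start y=0.000, vy=6.539 → t=1.335, apex=2.182, x_land=195.841, impact vy=-6.539
  bounce: vy ← 0.69·6.539 = 4.512
Arc 6: start y=0.000, vy=4.512 → t=0.921, apex=1.039, x_land=207.444, impact vy=-4.512
  bounce: vy ← 0.69·4.512 = 3.113
Arc 7: start y=0.000, vy=3.113 → t=0.635, apex=0.495, x_land=215.449, impact vy=-3.113
  bounce: vy ← 0.69·3.113 = 2.148

1 5.409 42.461 68.154
2 4.062 20.216 119.339
3 2.803 9.625 154.657
4 1.934 4.582 179.026
5 1.335 2.182 195.841
6 0.921 1.039 207.444
7 0.635 0.495 215.449
final: 215.449 2.148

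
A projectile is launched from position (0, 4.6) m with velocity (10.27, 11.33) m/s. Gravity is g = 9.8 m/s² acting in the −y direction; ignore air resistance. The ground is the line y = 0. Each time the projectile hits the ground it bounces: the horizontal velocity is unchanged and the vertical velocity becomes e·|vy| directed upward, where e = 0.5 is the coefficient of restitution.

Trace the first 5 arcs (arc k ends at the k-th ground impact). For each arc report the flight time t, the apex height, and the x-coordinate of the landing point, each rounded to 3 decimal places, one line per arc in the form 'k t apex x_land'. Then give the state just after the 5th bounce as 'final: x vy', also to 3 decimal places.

1 2.665 11.149 27.365
2 1.508 2.787 42.857
3 0.754 0.697 50.603
4 0.377 0.174 54.476
5 0.189 0.044 56.412
final: 56.412 0.462

Arc 1: start y=4.600, vy=11.330 → t=2.665, apex=11.149, x_land=27.365, impact vy=-14.783
  bounce: vy ← 0.5·14.783 = 7.391
Arc 2: start y=0.000, vy=7.391 → t=1.508, apex=2.787, x_land=42.857, impact vy=-7.391
  bounce: vy ← 0.5·7.391 = 3.696
Arc 3: start y=0.000, vy=3.696 → t=0.754, apex=0.697, x_land=50.603, impact vy=-3.696
  bounce: vy ← 0.5·3.696 = 1.848
Arc 4: start y=0.000, vy=1.848 → t=0.377, apex=0.174, x_land=54.476, impact vy=-1.848
  bounce: vy ← 0.5·1.848 = 0.924
Arc 5: start y=0.000, vy=0.924 → t=0.189, apex=0.044, x_land=56.412, impact vy=-0.924
  bounce: vy ← 0.5·0.924 = 0.462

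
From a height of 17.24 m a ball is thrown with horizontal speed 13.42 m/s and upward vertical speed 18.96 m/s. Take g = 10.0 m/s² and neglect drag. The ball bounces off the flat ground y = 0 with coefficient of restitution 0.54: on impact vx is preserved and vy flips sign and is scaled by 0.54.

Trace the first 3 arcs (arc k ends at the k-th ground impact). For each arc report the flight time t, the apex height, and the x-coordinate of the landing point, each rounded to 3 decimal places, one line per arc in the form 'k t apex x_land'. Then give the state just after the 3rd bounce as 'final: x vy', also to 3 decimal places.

1 4.550 35.214 61.059
2 2.866 10.268 99.522
3 1.548 2.994 120.293
final: 120.293 4.179

Arc 1: start y=17.240, vy=18.960 → t=4.550, apex=35.214, x_land=61.059, impact vy=-26.538
  bounce: vy ← 0.54·26.538 = 14.331
Arc 2: start y=0.000, vy=14.331 → t=2.866, apex=10.268, x_land=99.522, impact vy=-14.331
  bounce: vy ← 0.54·14.331 = 7.739
Arc 3: start y=0.000, vy=7.739 → t=1.548, apex=2.994, x_land=120.293, impact vy=-7.739
  bounce: vy ← 0.54·7.739 = 4.179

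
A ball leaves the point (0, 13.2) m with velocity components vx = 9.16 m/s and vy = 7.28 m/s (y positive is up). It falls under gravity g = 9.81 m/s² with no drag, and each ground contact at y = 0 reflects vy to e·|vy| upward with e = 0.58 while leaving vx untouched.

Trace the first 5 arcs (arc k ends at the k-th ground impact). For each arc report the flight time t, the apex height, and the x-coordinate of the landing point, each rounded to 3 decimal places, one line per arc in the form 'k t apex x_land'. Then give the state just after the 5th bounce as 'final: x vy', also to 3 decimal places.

Arc 1: start y=13.200, vy=7.280 → t=2.543, apex=15.901, x_land=23.290, impact vy=-17.663
  bounce: vy ← 0.58·17.663 = 10.245
Arc 2: start y=0.000, vy=10.245 → t=2.089, apex=5.349, x_land=42.422, impact vy=-10.245
  bounce: vy ← 0.58·10.245 = 5.942
Arc 3: start y=0.000, vy=5.942 → t=1.211, apex=1.799, x_land=53.518, impact vy=-5.942
  bounce: vy ← 0.58·5.942 = 3.446
Arc 4: start y=0.000, vy=3.446 → t=0.703, apex=0.605, x_land=59.954, impact vy=-3.446
  bounce: vy ← 0.58·3.446 = 1.999
Arc 5: start y=0.000, vy=1.999 → t=0.408, apex=0.204, x_land=63.687, impact vy=-1.999
  bounce: vy ← 0.58·1.999 = 1.159

1 2.543 15.901 23.290
2 2.089 5.349 42.422
3 1.211 1.799 53.518
4 0.703 0.605 59.954
5 0.408 0.204 63.687
final: 63.687 1.159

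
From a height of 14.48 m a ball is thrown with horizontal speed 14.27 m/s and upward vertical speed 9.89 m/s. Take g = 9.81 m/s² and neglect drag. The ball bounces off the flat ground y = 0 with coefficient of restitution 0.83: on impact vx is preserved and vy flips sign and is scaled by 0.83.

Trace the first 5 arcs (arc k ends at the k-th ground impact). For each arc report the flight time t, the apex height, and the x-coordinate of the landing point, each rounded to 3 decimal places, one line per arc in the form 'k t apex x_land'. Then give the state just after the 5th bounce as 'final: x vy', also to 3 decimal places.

1 3.000 19.465 42.814
2 3.307 13.410 90.003
3 2.745 9.238 129.170
4 2.278 6.364 161.679
5 1.891 4.384 188.661
final: 188.661 7.698

Arc 1: start y=14.480, vy=9.890 → t=3.000, apex=19.465, x_land=42.814, impact vy=-19.543
  bounce: vy ← 0.83·19.543 = 16.220
Arc 2: start y=0.000, vy=16.220 → t=3.307, apex=13.410, x_land=90.003, impact vy=-16.220
  bounce: vy ← 0.83·16.220 = 13.463
Arc 3: start y=0.000, vy=13.463 → t=2.745, apex=9.238, x_land=129.170, impact vy=-13.463
  bounce: vy ← 0.83·13.463 = 11.174
Arc 4: start y=0.000, vy=11.174 → t=2.278, apex=6.364, x_land=161.679, impact vy=-11.174
  bounce: vy ← 0.83·11.174 = 9.275
Arc 5: start y=0.000, vy=9.275 → t=1.891, apex=4.384, x_land=188.661, impact vy=-9.275
  bounce: vy ← 0.83·9.275 = 7.698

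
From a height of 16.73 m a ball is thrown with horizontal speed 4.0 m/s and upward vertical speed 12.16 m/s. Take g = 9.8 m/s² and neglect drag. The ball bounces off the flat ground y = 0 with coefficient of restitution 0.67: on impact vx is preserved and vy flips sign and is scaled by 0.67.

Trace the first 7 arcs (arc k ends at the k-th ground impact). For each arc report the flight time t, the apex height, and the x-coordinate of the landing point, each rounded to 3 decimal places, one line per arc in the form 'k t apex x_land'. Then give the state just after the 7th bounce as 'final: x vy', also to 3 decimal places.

Arc 1: start y=16.730, vy=12.160 → t=3.467, apex=24.274, x_land=13.866, impact vy=-21.812
  bounce: vy ← 0.67·21.812 = 14.614
Arc 2: start y=0.000, vy=14.614 → t=2.982, apex=10.897, x_land=25.796, impact vy=-14.614
  bounce: vy ← 0.67·14.614 = 9.792
Arc 3: start y=0.000, vy=9.792 → t=1.998, apex=4.892, x_land=33.789, impact vy=-9.792
  bounce: vy ← 0.67·9.792 = 6.560
Arc 4: start y=0.000, vy=6.560 → t=1.339, apex=2.196, x_land=39.145, impact vy=-6.560
  bounce: vy ← 0.67·6.560 = 4.395
Arc 5: start y=0.000, vy=4.395 → t=0.897, apex=0.986, x_land=42.733, impact vy=-4.395
  bounce: vy ← 0.67·4.395 = 2.945
Arc 6: start y=0.000, vy=2.945 → t=0.601, apex=0.442, x_land=45.137, impact vy=-2.945
  bounce: vy ← 0.67·2.945 = 1.973
Arc 7: start y=0.000, vy=1.973 → t=0.403, apex=0.199, x_land=46.747, impact vy=-1.973
  bounce: vy ← 0.67·1.973 = 1.322

1 3.467 24.274 13.866
2 2.982 10.897 25.796
3 1.998 4.892 33.789
4 1.339 2.196 39.145
5 0.897 0.986 42.733
6 0.601 0.442 45.137
7 0.403 0.199 46.747
final: 46.747 1.322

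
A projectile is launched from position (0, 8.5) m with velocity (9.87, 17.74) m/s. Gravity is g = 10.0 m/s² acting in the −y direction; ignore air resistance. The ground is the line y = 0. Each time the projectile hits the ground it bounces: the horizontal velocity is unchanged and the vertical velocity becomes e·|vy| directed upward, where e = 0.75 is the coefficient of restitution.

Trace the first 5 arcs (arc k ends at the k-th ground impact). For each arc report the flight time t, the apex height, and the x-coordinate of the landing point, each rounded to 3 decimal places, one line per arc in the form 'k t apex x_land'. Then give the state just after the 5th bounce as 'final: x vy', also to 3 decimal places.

1 3.976 24.235 39.239
2 3.302 13.632 71.834
3 2.477 7.668 96.280
4 1.858 4.313 114.615
5 1.393 2.426 128.366
final: 128.366 5.225

Arc 1: start y=8.500, vy=17.740 → t=3.976, apex=24.235, x_land=39.239, impact vy=-22.016
  bounce: vy ← 0.75·22.016 = 16.512
Arc 2: start y=0.000, vy=16.512 → t=3.302, apex=13.632, x_land=71.834, impact vy=-16.512
  bounce: vy ← 0.75·16.512 = 12.384
Arc 3: start y=0.000, vy=12.384 → t=2.477, apex=7.668, x_land=96.280, impact vy=-12.384
  bounce: vy ← 0.75·12.384 = 9.288
Arc 4: start y=0.000, vy=9.288 → t=1.858, apex=4.313, x_land=114.615, impact vy=-9.288
  bounce: vy ← 0.75·9.288 = 6.966
Arc 5: start y=0.000, vy=6.966 → t=1.393, apex=2.426, x_land=128.366, impact vy=-6.966
  bounce: vy ← 0.75·6.966 = 5.225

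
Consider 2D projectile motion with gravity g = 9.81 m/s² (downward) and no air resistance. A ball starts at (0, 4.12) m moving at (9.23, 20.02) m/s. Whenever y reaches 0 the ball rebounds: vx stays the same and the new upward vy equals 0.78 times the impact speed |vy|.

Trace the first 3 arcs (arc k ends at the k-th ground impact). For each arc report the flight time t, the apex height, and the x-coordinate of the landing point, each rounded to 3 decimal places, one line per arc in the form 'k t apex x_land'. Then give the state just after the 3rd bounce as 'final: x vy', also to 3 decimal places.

1 4.278 24.548 39.485
2 3.490 14.935 71.697
3 2.722 9.087 96.822
final: 96.822 10.415

Arc 1: start y=4.120, vy=20.020 → t=4.278, apex=24.548, x_land=39.485, impact vy=-21.946
  bounce: vy ← 0.78·21.946 = 17.118
Arc 2: start y=0.000, vy=17.118 → t=3.490, apex=14.935, x_land=71.697, impact vy=-17.118
  bounce: vy ← 0.78·17.118 = 13.352
Arc 3: start y=0.000, vy=13.352 → t=2.722, apex=9.087, x_land=96.822, impact vy=-13.352
  bounce: vy ← 0.78·13.352 = 10.415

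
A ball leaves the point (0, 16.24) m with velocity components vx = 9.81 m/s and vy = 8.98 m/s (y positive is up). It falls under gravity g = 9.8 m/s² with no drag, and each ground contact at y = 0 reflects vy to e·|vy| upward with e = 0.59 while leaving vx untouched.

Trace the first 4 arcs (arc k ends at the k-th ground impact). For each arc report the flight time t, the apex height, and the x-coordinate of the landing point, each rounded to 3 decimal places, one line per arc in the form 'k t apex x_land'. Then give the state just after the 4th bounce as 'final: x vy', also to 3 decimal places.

Arc 1: start y=16.240, vy=8.980 → t=2.954, apex=20.354, x_land=28.983, impact vy=-19.974
  bounce: vy ← 0.59·19.974 = 11.784
Arc 2: start y=0.000, vy=11.784 → t=2.405, apex=7.085, x_land=52.576, impact vy=-11.784
  bounce: vy ← 0.59·11.784 = 6.953
Arc 3: start y=0.000, vy=6.953 → t=1.419, apex=2.466, x_land=66.496, impact vy=-6.953
  bounce: vy ← 0.59·6.953 = 4.102
Arc 4: start y=0.000, vy=4.102 → t=0.837, apex=0.859, x_land=74.709, impact vy=-4.102
  bounce: vy ← 0.59·4.102 = 2.420

1 2.954 20.354 28.983
2 2.405 7.085 52.576
3 1.419 2.466 66.496
4 0.837 0.859 74.709
final: 74.709 2.420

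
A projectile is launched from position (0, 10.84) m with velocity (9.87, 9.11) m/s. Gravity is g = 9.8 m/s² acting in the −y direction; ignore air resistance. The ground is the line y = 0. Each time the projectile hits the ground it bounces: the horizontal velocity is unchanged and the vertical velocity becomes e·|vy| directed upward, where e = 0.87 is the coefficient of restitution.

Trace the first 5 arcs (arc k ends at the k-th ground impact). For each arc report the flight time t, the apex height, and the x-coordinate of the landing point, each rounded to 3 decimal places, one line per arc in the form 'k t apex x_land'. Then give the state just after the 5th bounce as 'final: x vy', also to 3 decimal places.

1 2.684 15.074 26.487
2 3.052 11.410 56.609
3 2.655 8.636 82.815
4 2.310 6.537 105.615
5 2.010 4.948 125.450
final: 125.450 8.567

Arc 1: start y=10.840, vy=9.110 → t=2.684, apex=15.074, x_land=26.487, impact vy=-17.189
  bounce: vy ← 0.87·17.189 = 14.954
Arc 2: start y=0.000, vy=14.954 → t=3.052, apex=11.410, x_land=56.609, impact vy=-14.954
  bounce: vy ← 0.87·14.954 = 13.010
Arc 3: start y=0.000, vy=13.010 → t=2.655, apex=8.636, x_land=82.815, impact vy=-13.010
  bounce: vy ← 0.87·13.010 = 11.319
Arc 4: start y=0.000, vy=11.319 → t=2.310, apex=6.537, x_land=105.615, impact vy=-11.319
  bounce: vy ← 0.87·11.319 = 9.847
Arc 5: start y=0.000, vy=9.847 → t=2.010, apex=4.948, x_land=125.450, impact vy=-9.847
  bounce: vy ← 0.87·9.847 = 8.567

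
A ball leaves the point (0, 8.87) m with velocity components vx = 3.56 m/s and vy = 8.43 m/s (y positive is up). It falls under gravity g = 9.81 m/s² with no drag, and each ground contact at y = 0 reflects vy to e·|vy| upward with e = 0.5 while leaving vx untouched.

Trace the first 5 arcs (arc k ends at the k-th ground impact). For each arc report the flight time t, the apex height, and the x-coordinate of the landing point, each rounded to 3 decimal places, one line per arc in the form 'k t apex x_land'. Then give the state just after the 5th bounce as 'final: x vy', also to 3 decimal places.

Arc 1: start y=8.870, vy=8.430 → t=2.455, apex=12.492, x_land=8.741, impact vy=-15.655
  bounce: vy ← 0.5·15.655 = 7.828
Arc 2: start y=0.000, vy=7.828 → t=1.596, apex=3.123, x_land=14.422, impact vy=-7.828
  bounce: vy ← 0.5·7.828 = 3.914
Arc 3: start y=0.000, vy=3.914 → t=0.798, apex=0.781, x_land=17.262, impact vy=-3.914
  bounce: vy ← 0.5·3.914 = 1.957
Arc 4: start y=0.000, vy=1.957 → t=0.399, apex=0.195, x_land=18.683, impact vy=-1.957
  bounce: vy ← 0.5·1.957 = 0.978
Arc 5: start y=0.000, vy=0.978 → t=0.199, apex=0.049, x_land=19.393, impact vy=-0.978
  bounce: vy ← 0.5·0.978 = 0.489

1 2.455 12.492 8.741
2 1.596 3.123 14.422
3 0.798 0.781 17.262
4 0.399 0.195 18.683
5 0.199 0.049 19.393
final: 19.393 0.489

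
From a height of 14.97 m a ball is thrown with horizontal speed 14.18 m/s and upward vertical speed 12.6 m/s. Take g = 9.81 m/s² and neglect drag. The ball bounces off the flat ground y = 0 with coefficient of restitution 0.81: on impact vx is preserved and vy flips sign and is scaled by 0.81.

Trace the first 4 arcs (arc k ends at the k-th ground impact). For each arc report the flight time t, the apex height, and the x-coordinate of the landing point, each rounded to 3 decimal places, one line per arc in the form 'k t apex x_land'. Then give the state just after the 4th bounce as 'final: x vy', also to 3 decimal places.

1 3.453 23.062 48.960
2 3.513 15.131 98.770
3 2.845 9.927 139.116
4 2.305 6.513 171.797
final: 171.797 9.157

Arc 1: start y=14.970, vy=12.600 → t=3.453, apex=23.062, x_land=48.960, impact vy=-21.271
  bounce: vy ← 0.81·21.271 = 17.230
Arc 2: start y=0.000, vy=17.230 → t=3.513, apex=15.131, x_land=98.770, impact vy=-17.230
  bounce: vy ← 0.81·17.230 = 13.956
Arc 3: start y=0.000, vy=13.956 → t=2.845, apex=9.927, x_land=139.116, impact vy=-13.956
  bounce: vy ← 0.81·13.956 = 11.304
Arc 4: start y=0.000, vy=11.304 → t=2.305, apex=6.513, x_land=171.797, impact vy=-11.304
  bounce: vy ← 0.81·11.304 = 9.157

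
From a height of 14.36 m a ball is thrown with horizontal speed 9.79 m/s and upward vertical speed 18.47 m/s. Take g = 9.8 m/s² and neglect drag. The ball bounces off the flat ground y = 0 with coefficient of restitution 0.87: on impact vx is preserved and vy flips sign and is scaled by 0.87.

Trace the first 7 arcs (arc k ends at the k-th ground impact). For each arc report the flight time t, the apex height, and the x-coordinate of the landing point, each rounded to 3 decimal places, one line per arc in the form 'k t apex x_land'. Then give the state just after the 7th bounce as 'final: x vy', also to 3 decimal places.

1 4.431 31.765 43.378
2 4.430 24.043 86.750
3 3.854 18.198 124.483
4 3.353 13.774 157.311
5 2.917 10.426 185.872
6 2.538 7.891 210.720
7 2.208 5.973 232.337
final: 232.337 9.413

Arc 1: start y=14.360, vy=18.470 → t=4.431, apex=31.765, x_land=43.378, impact vy=-24.952
  bounce: vy ← 0.87·24.952 = 21.708
Arc 2: start y=0.000, vy=21.708 → t=4.430, apex=24.043, x_land=86.750, impact vy=-21.708
  bounce: vy ← 0.87·21.708 = 18.886
Arc 3: start y=0.000, vy=18.886 → t=3.854, apex=18.198, x_land=124.483, impact vy=-18.886
  bounce: vy ← 0.87·18.886 = 16.431
Arc 4: start y=0.000, vy=16.431 → t=3.353, apex=13.774, x_land=157.311, impact vy=-16.431
  bounce: vy ← 0.87·16.431 = 14.295
Arc 5: start y=0.000, vy=14.295 → t=2.917, apex=10.426, x_land=185.872, impact vy=-14.295
  bounce: vy ← 0.87·14.295 = 12.437
Arc 6: start y=0.000, vy=12.437 → t=2.538, apex=7.891, x_land=210.720, impact vy=-12.437
  bounce: vy ← 0.87·12.437 = 10.820
Arc 7: start y=0.000, vy=10.820 → t=2.208, apex=5.973, x_land=232.337, impact vy=-10.820
  bounce: vy ← 0.87·10.820 = 9.413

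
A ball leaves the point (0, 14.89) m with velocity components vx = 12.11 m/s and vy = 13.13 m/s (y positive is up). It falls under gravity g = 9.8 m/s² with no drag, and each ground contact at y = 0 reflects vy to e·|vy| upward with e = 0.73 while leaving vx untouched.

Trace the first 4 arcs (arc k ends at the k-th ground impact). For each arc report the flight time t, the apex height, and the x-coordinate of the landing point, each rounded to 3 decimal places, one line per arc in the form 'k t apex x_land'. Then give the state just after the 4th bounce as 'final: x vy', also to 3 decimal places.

1 3.538 23.686 42.850
2 3.210 12.622 81.722
3 2.343 6.726 110.099
4 1.711 3.584 130.815
final: 130.815 6.119

Arc 1: start y=14.890, vy=13.130 → t=3.538, apex=23.686, x_land=42.850, impact vy=-21.546
  bounce: vy ← 0.73·21.546 = 15.729
Arc 2: start y=0.000, vy=15.729 → t=3.210, apex=12.622, x_land=81.722, impact vy=-15.729
  bounce: vy ← 0.73·15.729 = 11.482
Arc 3: start y=0.000, vy=11.482 → t=2.343, apex=6.726, x_land=110.099, impact vy=-11.482
  bounce: vy ← 0.73·11.482 = 8.382
Arc 4: start y=0.000, vy=8.382 → t=1.711, apex=3.584, x_land=130.815, impact vy=-8.382
  bounce: vy ← 0.73·8.382 = 6.119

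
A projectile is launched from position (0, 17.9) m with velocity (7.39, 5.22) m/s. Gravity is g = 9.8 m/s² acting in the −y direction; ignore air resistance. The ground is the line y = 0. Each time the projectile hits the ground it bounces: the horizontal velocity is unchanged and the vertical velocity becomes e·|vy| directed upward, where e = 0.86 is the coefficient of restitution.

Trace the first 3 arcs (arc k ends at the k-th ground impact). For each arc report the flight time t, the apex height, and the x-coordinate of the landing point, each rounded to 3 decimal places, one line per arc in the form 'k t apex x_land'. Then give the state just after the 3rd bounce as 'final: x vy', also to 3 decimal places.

Arc 1: start y=17.900, vy=5.220 → t=2.517, apex=19.290, x_land=18.599, impact vy=-19.444
  bounce: vy ← 0.86·19.444 = 16.722
Arc 2: start y=0.000, vy=16.722 → t=3.413, apex=14.267, x_land=43.819, impact vy=-16.722
  bounce: vy ← 0.86·16.722 = 14.381
Arc 3: start y=0.000, vy=14.381 → t=2.935, apex=10.552, x_land=65.508, impact vy=-14.381
  bounce: vy ← 0.86·14.381 = 12.368

1 2.517 19.290 18.599
2 3.413 14.267 43.819
3 2.935 10.552 65.508
final: 65.508 12.368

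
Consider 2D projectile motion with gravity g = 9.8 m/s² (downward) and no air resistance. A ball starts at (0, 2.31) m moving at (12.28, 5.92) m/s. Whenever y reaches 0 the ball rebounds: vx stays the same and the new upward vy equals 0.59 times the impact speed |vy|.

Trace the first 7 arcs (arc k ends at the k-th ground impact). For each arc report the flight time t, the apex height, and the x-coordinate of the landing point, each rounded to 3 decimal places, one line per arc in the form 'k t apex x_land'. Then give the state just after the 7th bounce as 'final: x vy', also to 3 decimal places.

Arc 1: start y=2.310, vy=5.920 → t=1.519, apex=4.098, x_land=18.648, impact vy=-8.962
  bounce: vy ← 0.59·8.962 = 5.288
Arc 2: start y=0.000, vy=5.288 → t=1.079, apex=1.427, x_land=31.900, impact vy=-5.288
  bounce: vy ← 0.59·5.288 = 3.120
Arc 3: start y=0.000, vy=3.120 → t=0.637, apex=0.497, x_land=39.719, impact vy=-3.120
  bounce: vy ← 0.59·3.120 = 1.841
Arc 4: start y=0.000, vy=1.841 → t=0.376, apex=0.173, x_land=44.332, impact vy=-1.841
  bounce: vy ← 0.59·1.841 = 1.086
Arc 5: start y=0.000, vy=1.086 → t=0.222, apex=0.060, x_land=47.053, impact vy=-1.086
  bounce: vy ← 0.59·1.086 = 0.641
Arc 6: start y=0.000, vy=0.641 → t=0.131, apex=0.021, x_land=48.659, impact vy=-0.641
  bounce: vy ← 0.59·0.641 = 0.378
Arc 7: start y=0.000, vy=0.378 → t=0.077, apex=0.007, x_land=49.606, impact vy=-0.378
  bounce: vy ← 0.59·0.378 = 0.223

1 1.519 4.098 18.648
2 1.079 1.427 31.900
3 0.637 0.497 39.719
4 0.376 0.173 44.332
5 0.222 0.060 47.053
6 0.131 0.021 48.659
7 0.077 0.007 49.606
final: 49.606 0.223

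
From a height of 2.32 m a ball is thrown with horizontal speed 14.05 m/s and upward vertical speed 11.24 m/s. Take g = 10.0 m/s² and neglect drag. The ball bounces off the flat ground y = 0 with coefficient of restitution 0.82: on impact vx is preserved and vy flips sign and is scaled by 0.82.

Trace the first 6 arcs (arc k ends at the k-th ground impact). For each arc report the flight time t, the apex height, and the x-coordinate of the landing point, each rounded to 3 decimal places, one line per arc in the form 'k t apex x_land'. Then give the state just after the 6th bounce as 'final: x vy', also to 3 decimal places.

1 2.438 8.637 34.258
2 2.155 5.807 64.542
3 1.767 3.905 89.375
4 1.449 2.626 109.738
5 1.188 1.765 126.436
6 0.975 1.187 140.128
final: 140.128 3.996

Arc 1: start y=2.320, vy=11.240 → t=2.438, apex=8.637, x_land=34.258, impact vy=-13.143
  bounce: vy ← 0.82·13.143 = 10.777
Arc 2: start y=0.000, vy=10.777 → t=2.155, apex=5.807, x_land=64.542, impact vy=-10.777
  bounce: vy ← 0.82·10.777 = 8.837
Arc 3: start y=0.000, vy=8.837 → t=1.767, apex=3.905, x_land=89.375, impact vy=-8.837
  bounce: vy ← 0.82·8.837 = 7.247
Arc 4: start y=0.000, vy=7.247 → t=1.449, apex=2.626, x_land=109.738, impact vy=-7.247
  bounce: vy ← 0.82·7.247 = 5.942
Arc 5: start y=0.000, vy=5.942 → t=1.188, apex=1.765, x_land=126.436, impact vy=-5.942
  bounce: vy ← 0.82·5.942 = 4.873
Arc 6: start y=0.000, vy=4.873 → t=0.975, apex=1.187, x_land=140.128, impact vy=-4.873
  bounce: vy ← 0.82·4.873 = 3.996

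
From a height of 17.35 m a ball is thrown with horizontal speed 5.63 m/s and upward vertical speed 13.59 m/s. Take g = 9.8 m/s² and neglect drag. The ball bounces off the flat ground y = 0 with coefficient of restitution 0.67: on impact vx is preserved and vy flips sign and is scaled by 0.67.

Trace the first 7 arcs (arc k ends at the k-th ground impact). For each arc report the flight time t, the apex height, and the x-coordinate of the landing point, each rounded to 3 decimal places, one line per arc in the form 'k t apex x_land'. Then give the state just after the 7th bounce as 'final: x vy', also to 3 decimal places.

Arc 1: start y=17.350, vy=13.590 → t=3.724, apex=26.773, x_land=20.967, impact vy=-22.907
  bounce: vy ← 0.67·22.907 = 15.348
Arc 2: start y=0.000, vy=15.348 → t=3.132, apex=12.018, x_land=38.602, impact vy=-15.348
  bounce: vy ← 0.67·15.348 = 10.283
Arc 3: start y=0.000, vy=10.283 → t=2.099, apex=5.395, x_land=50.417, impact vy=-10.283
  bounce: vy ← 0.67·10.283 = 6.890
Arc 4: start y=0.000, vy=6.890 → t=1.406, apex=2.422, x_land=58.333, impact vy=-6.890
  bounce: vy ← 0.67·6.890 = 4.616
Arc 5: start y=0.000, vy=4.616 → t=0.942, apex=1.087, x_land=63.637, impact vy=-4.616
  bounce: vy ← 0.67·4.616 = 3.093
Arc 6: start y=0.000, vy=3.093 → t=0.631, apex=0.488, x_land=67.190, impact vy=-3.093
  bounce: vy ← 0.67·3.093 = 2.072
Arc 7: start y=0.000, vy=2.072 → t=0.423, apex=0.219, x_land=69.571, impact vy=-2.072
  bounce: vy ← 0.67·2.072 = 1.388

1 3.724 26.773 20.967
2 3.132 12.018 38.602
3 2.099 5.395 50.417
4 1.406 2.422 58.333
5 0.942 1.087 63.637
6 0.631 0.488 67.190
7 0.423 0.219 69.571
final: 69.571 1.388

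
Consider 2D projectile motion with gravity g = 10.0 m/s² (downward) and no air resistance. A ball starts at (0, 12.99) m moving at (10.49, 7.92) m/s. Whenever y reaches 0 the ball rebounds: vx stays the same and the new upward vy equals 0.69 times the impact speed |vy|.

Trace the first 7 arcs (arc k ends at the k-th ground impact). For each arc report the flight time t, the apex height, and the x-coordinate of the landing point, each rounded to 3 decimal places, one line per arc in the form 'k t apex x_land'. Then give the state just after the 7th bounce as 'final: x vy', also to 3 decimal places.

Arc 1: start y=12.990, vy=7.920 → t=2.588, apex=16.126, x_land=27.147, impact vy=-17.959
  bounce: vy ← 0.69·17.959 = 12.392
Arc 2: start y=0.000, vy=12.392 → t=2.478, apex=7.678, x_land=53.145, impact vy=-12.392
  bounce: vy ← 0.69·12.392 = 8.550
Arc 3: start y=0.000, vy=8.550 → t=1.710, apex=3.655, x_land=71.083, impact vy=-8.550
  bounce: vy ← 0.69·8.550 = 5.900
Arc 4: start y=0.000, vy=5.900 → t=1.180, apex=1.740, x_land=83.461, impact vy=-5.900
  bounce: vy ← 0.69·5.900 = 4.071
Arc 5: start y=0.000, vy=4.071 → t=0.814, apex=0.829, x_land=92.002, impact vy=-4.071
  bounce: vy ← 0.69·4.071 = 2.809
Arc 6: start y=0.000, vy=2.809 → t=0.562, apex=0.394, x_land=97.894, impact vy=-2.809
  bounce: vy ← 0.69·2.809 = 1.938
Arc 7: start y=0.000, vy=1.938 → t=0.388, apex=0.188, x_land=101.961, impact vy=-1.938
  bounce: vy ← 0.69·1.938 = 1.337

1 2.588 16.126 27.147
2 2.478 7.678 53.145
3 1.710 3.655 71.083
4 1.180 1.740 83.461
5 0.814 0.829 92.002
6 0.562 0.394 97.894
7 0.388 0.188 101.961
final: 101.961 1.337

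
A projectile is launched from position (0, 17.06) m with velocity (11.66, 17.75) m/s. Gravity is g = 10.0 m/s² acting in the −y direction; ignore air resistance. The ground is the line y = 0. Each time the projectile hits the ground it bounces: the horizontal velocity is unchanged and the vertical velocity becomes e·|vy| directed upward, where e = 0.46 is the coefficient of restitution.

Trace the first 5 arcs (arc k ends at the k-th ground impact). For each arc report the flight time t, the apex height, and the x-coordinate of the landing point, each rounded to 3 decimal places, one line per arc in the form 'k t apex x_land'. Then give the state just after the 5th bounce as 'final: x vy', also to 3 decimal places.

Arc 1: start y=17.060, vy=17.750 → t=4.337, apex=32.813, x_land=50.567, impact vy=-25.618
  bounce: vy ← 0.46·25.618 = 11.784
Arc 2: start y=0.000, vy=11.784 → t=2.357, apex=6.943, x_land=78.047, impact vy=-11.784
  bounce: vy ← 0.46·11.784 = 5.421
Arc 3: start y=0.000, vy=5.421 → t=1.084, apex=1.469, x_land=90.688, impact vy=-5.421
  bounce: vy ← 0.46·5.421 = 2.494
Arc 4: start y=0.000, vy=2.494 → t=0.499, apex=0.311, x_land=96.503, impact vy=-2.494
  bounce: vy ← 0.46·2.494 = 1.147
Arc 5: start y=0.000, vy=1.147 → t=0.229, apex=0.066, x_land=99.178, impact vy=-1.147
  bounce: vy ← 0.46·1.147 = 0.528

1 4.337 32.813 50.567
2 2.357 6.943 78.047
3 1.084 1.469 90.688
4 0.499 0.311 96.503
5 0.229 0.066 99.178
final: 99.178 0.528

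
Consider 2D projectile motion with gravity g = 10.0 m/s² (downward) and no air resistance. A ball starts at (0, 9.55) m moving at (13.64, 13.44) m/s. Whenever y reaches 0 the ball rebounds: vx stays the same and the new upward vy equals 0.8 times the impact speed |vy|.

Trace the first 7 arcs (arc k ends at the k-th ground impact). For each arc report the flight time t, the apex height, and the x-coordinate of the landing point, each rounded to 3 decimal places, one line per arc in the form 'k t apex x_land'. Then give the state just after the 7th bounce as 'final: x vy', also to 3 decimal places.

1 3.272 18.582 44.627
2 3.084 11.892 86.699
3 2.468 7.611 120.356
4 1.974 4.871 147.282
5 1.579 3.117 168.823
6 1.263 1.995 186.056
7 1.011 1.277 199.842
final: 199.842 4.043

Arc 1: start y=9.550, vy=13.440 → t=3.272, apex=18.582, x_land=44.627, impact vy=-19.278
  bounce: vy ← 0.8·19.278 = 15.422
Arc 2: start y=0.000, vy=15.422 → t=3.084, apex=11.892, x_land=86.699, impact vy=-15.422
  bounce: vy ← 0.8·15.422 = 12.338
Arc 3: start y=0.000, vy=12.338 → t=2.468, apex=7.611, x_land=120.356, impact vy=-12.338
  bounce: vy ← 0.8·12.338 = 9.870
Arc 4: start y=0.000, vy=9.870 → t=1.974, apex=4.871, x_land=147.282, impact vy=-9.870
  bounce: vy ← 0.8·9.870 = 7.896
Arc 5: start y=0.000, vy=7.896 → t=1.579, apex=3.117, x_land=168.823, impact vy=-7.896
  bounce: vy ← 0.8·7.896 = 6.317
Arc 6: start y=0.000, vy=6.317 → t=1.263, apex=1.995, x_land=186.056, impact vy=-6.317
  bounce: vy ← 0.8·6.317 = 5.054
Arc 7: start y=0.000, vy=5.054 → t=1.011, apex=1.277, x_land=199.842, impact vy=-5.054
  bounce: vy ← 0.8·5.054 = 4.043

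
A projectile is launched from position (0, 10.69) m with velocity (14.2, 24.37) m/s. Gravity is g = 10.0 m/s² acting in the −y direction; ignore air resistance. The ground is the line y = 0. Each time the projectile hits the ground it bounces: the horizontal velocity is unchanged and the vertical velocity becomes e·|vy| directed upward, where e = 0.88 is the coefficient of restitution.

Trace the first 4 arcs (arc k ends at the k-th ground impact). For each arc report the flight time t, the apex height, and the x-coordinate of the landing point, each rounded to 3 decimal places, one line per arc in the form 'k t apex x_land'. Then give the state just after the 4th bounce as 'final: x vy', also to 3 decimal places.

1 5.279 40.385 74.962
2 5.002 31.274 145.989
3 4.402 24.219 208.493
4 3.873 18.755 263.497
final: 263.497 17.043

Arc 1: start y=10.690, vy=24.370 → t=5.279, apex=40.385, x_land=74.962, impact vy=-28.420
  bounce: vy ← 0.88·28.420 = 25.010
Arc 2: start y=0.000, vy=25.010 → t=5.002, apex=31.274, x_land=145.989, impact vy=-25.010
  bounce: vy ← 0.88·25.010 = 22.008
Arc 3: start y=0.000, vy=22.008 → t=4.402, apex=24.219, x_land=208.493, impact vy=-22.008
  bounce: vy ← 0.88·22.008 = 19.367
Arc 4: start y=0.000, vy=19.367 → t=3.873, apex=18.755, x_land=263.497, impact vy=-19.367
  bounce: vy ← 0.88·19.367 = 17.043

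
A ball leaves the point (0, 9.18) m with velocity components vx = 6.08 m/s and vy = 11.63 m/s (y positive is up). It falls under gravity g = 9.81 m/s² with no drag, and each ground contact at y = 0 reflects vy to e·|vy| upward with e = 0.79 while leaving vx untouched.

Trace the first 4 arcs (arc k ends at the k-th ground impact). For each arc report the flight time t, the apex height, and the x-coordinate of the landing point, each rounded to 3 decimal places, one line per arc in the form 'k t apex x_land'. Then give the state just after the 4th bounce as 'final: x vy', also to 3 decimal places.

1 2.996 16.074 18.214
2 2.860 10.032 35.604
3 2.260 6.261 49.343
4 1.785 3.907 60.196
final: 60.196 6.917

Arc 1: start y=9.180, vy=11.630 → t=2.996, apex=16.074, x_land=18.214, impact vy=-17.759
  bounce: vy ← 0.79·17.759 = 14.029
Arc 2: start y=0.000, vy=14.029 → t=2.860, apex=10.032, x_land=35.604, impact vy=-14.029
  bounce: vy ← 0.79·14.029 = 11.083
Arc 3: start y=0.000, vy=11.083 → t=2.260, apex=6.261, x_land=49.343, impact vy=-11.083
  bounce: vy ← 0.79·11.083 = 8.756
Arc 4: start y=0.000, vy=8.756 → t=1.785, apex=3.907, x_land=60.196, impact vy=-8.756
  bounce: vy ← 0.79·8.756 = 6.917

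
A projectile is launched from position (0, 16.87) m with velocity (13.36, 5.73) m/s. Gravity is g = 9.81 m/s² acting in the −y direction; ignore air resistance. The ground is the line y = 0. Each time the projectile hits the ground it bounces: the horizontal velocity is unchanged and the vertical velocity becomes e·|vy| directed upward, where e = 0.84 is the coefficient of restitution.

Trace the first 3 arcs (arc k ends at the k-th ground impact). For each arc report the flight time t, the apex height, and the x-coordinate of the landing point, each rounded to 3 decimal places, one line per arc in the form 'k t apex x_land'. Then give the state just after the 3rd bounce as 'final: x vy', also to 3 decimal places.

Arc 1: start y=16.870, vy=5.730 → t=2.528, apex=18.543, x_land=33.780, impact vy=-19.074
  bounce: vy ← 0.84·19.074 = 16.022
Arc 2: start y=0.000, vy=16.022 → t=3.267, apex=13.084, x_land=77.421, impact vy=-16.022
  bounce: vy ← 0.84·16.022 = 13.459
Arc 3: start y=0.000, vy=13.459 → t=2.744, apex=9.232, x_land=114.079, impact vy=-13.459
  bounce: vy ← 0.84·13.459 = 11.305

1 2.528 18.543 33.780
2 3.267 13.084 77.421
3 2.744 9.232 114.079
final: 114.079 11.305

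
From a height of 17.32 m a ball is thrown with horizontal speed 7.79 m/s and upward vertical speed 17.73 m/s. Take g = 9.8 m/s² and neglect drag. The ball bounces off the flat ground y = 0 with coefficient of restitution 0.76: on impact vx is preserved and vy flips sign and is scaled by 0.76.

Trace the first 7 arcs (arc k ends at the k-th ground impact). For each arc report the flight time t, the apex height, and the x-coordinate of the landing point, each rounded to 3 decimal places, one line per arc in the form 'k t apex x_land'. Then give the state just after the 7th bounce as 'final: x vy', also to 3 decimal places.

Arc 1: start y=17.320, vy=17.730 → t=4.418, apex=33.358, x_land=34.419, impact vy=-25.570
  bounce: vy ← 0.76·25.570 = 19.433
Arc 2: start y=0.000, vy=19.433 → t=3.966, apex=19.268, x_land=65.314, impact vy=-19.433
  bounce: vy ← 0.76·19.433 = 14.769
Arc 3: start y=0.000, vy=14.769 → t=3.014, apex=11.129, x_land=88.794, impact vy=-14.769
  bounce: vy ← 0.76·14.769 = 11.225
Arc 4: start y=0.000, vy=11.225 → t=2.291, apex=6.428, x_land=106.639, impact vy=-11.225
  bounce: vy ← 0.76·11.225 = 8.531
Arc 5: start y=0.000, vy=8.531 → t=1.741, apex=3.713, x_land=120.201, impact vy=-8.531
  bounce: vy ← 0.76·8.531 = 6.483
Arc 6: start y=0.000, vy=6.483 → t=1.323, apex=2.145, x_land=130.508, impact vy=-6.483
  bounce: vy ← 0.76·6.483 = 4.927
Arc 7: start y=0.000, vy=4.927 → t=1.006, apex=1.239, x_land=138.342, impact vy=-4.927
  bounce: vy ← 0.76·4.927 = 3.745

1 4.418 33.358 34.419
2 3.966 19.268 65.314
3 3.014 11.129 88.794
4 2.291 6.428 106.639
5 1.741 3.713 120.201
6 1.323 2.145 130.508
7 1.006 1.239 138.342
final: 138.342 3.745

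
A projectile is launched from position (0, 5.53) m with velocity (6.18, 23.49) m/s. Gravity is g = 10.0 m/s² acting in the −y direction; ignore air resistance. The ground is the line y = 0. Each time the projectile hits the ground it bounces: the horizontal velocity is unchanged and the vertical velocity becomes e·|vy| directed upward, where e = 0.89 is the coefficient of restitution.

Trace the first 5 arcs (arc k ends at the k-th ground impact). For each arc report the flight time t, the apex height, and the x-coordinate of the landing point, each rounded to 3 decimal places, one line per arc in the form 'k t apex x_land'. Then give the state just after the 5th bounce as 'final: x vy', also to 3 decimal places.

Arc 1: start y=5.530, vy=23.490 → t=4.923, apex=33.119, x_land=30.422, impact vy=-25.737
  bounce: vy ← 0.89·25.737 = 22.906
Arc 2: start y=0.000, vy=22.906 → t=4.581, apex=26.234, x_land=58.734, impact vy=-22.906
  bounce: vy ← 0.89·22.906 = 20.386
Arc 3: start y=0.000, vy=20.386 → t=4.077, apex=20.780, x_land=83.931, impact vy=-20.386
  bounce: vy ← 0.89·20.386 = 18.144
Arc 4: start y=0.000, vy=18.144 → t=3.629, apex=16.460, x_land=106.356, impact vy=-18.144
  bounce: vy ← 0.89·18.144 = 16.148
Arc 5: start y=0.000, vy=16.148 → t=3.230, apex=13.038, x_land=126.315, impact vy=-16.148
  bounce: vy ← 0.89·16.148 = 14.372

1 4.923 33.119 30.422
2 4.581 26.234 58.734
3 4.077 20.780 83.931
4 3.629 16.460 106.356
5 3.230 13.038 126.315
final: 126.315 14.372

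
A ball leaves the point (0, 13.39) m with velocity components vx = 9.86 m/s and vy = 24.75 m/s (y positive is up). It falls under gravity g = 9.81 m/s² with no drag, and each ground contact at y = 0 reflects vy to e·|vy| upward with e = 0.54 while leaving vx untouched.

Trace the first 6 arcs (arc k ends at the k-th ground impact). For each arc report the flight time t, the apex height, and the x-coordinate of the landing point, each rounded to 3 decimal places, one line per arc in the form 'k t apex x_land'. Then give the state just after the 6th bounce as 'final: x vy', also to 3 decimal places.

1 5.539 44.611 54.612
2 3.257 13.009 86.727
3 1.759 3.793 104.069
4 0.950 1.106 113.433
5 0.513 0.323 118.490
6 0.277 0.094 121.221
final: 121.221 0.734

Arc 1: start y=13.390, vy=24.750 → t=5.539, apex=44.611, x_land=54.612, impact vy=-29.585
  bounce: vy ← 0.54·29.585 = 15.976
Arc 2: start y=0.000, vy=15.976 → t=3.257, apex=13.009, x_land=86.727, impact vy=-15.976
  bounce: vy ← 0.54·15.976 = 8.627
Arc 3: start y=0.000, vy=8.627 → t=1.759, apex=3.793, x_land=104.069, impact vy=-8.627
  bounce: vy ← 0.54·8.627 = 4.659
Arc 4: start y=0.000, vy=4.659 → t=0.950, apex=1.106, x_land=113.433, impact vy=-4.659
  bounce: vy ← 0.54·4.659 = 2.516
Arc 5: start y=0.000, vy=2.516 → t=0.513, apex=0.323, x_land=118.490, impact vy=-2.516
  bounce: vy ← 0.54·2.516 = 1.358
Arc 6: start y=0.000, vy=1.358 → t=0.277, apex=0.094, x_land=121.221, impact vy=-1.358
  bounce: vy ← 0.54·1.358 = 0.734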